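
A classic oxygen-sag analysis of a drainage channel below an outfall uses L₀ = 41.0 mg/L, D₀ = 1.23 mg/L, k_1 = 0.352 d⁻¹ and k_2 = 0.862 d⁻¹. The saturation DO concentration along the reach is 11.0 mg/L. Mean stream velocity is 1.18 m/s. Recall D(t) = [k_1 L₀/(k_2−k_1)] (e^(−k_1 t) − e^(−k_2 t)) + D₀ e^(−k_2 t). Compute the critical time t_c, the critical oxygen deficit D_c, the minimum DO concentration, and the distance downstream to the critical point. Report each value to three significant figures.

At the critical point dD/dt = 0, so k_1 L₀ e^(−k_1 t) = k_2 D. Substituting D(t) from the Streeter–Phelps equation and solving for t gives
t_c = ln[(k_2/k_1)(1 − D₀(k_2−k_1)/(k_1 L₀))] / (k_2−k_1).
Here k_2−k_1 = 0.5100 d⁻¹ and 1 − D₀(k_2−k_1)/(k_1 L₀) = 1 − 1.23×0.5100/(0.352×41.0) = 0.9565, so
t_c = ln(2.449 × 0.9565) / 0.5100 = 0.8512 / 0.5100 = 1.669 d.
L(t_c) = L₀ e^(−k_1 t_c) = 41.0 × 0.5557 = 22.78 mg/L, and at the critical point k_2 D_c = k_1 L, so D_c = (0.352/0.862) × 22.78 = 9.304 mg/L.
Minimum DO = C_s − D_c = 11.0 − 9.304 = 1.696 mg/L.
x_c = v t_c = 1.18 m/s × 1.669 d × 86400 s/d = 170200 m ≈ 170 km.

t_c ≈ 1.67 d; D_c ≈ 9.30 mg/L; min DO ≈ 1.70 mg/L; x_c ≈ 170 km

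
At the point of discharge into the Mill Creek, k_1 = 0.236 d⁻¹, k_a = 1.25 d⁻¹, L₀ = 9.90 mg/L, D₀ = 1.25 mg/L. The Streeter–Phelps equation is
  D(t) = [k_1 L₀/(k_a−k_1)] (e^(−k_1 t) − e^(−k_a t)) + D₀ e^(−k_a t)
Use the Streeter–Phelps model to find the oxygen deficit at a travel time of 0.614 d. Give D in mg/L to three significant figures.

D ≈ 1.50 mg/L

k_1 L₀/(k_a−k_1) = 0.236×9.90/(1.25−0.236) = 2.336/1.014 = 2.304 mg/L.
e^(−k_1 t) = e^(−0.236×0.6140) = 0.8651; e^(−k_a t) = e^(−1.25×0.6140) = 0.4642.
D = 2.304 × (0.8651 − 0.4642) + 1.25 × 0.4642 = 0.9238 + 0.5802 = 1.504 mg/L.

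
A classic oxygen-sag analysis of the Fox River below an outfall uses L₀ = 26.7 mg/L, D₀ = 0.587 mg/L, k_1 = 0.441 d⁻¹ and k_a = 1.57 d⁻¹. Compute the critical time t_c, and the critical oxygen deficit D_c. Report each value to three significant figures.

t_c ≈ 1.07 d; D_c ≈ 4.67 mg/L

t_c = [1/(k_a−k_1)] ln[(k_a/k_1)(1 − D₀(k_a−k_1)/(k_1 L₀))]
= [1/(1.57−0.441)] ln[(1.57/0.441)(1 − 0.587×1.129/(0.441×26.7))]
= (1/1.129) ln[3.560 × 0.9437] = 0.8857 × ln(3.360) = 0.8857 × 1.212 = 1.073 d.
D_c = (k_1/k_a) L₀ e^(−k_1 t_c) = (0.441/1.57) × 26.7 × e^(−0.441×1.073) = 0.2809 × 26.7 × 0.6229 = 4.672 mg/L.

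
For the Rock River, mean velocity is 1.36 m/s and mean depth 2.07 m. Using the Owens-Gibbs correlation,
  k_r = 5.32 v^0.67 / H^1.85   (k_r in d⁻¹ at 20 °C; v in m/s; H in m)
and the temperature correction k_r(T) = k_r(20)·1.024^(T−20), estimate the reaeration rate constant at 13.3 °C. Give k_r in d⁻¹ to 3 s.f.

k_r(20) = 5.32 × 1.36^0.67 / 2.07^1.85 = 5.32 × 1.229 / 3.842 = 1.702 d⁻¹.
k_r(13.3) = 1.702 × 1.024^(13.3−20) = 1.702 × 0.8531 = 1.452 d⁻¹.

k_r ≈ 1.45 d⁻¹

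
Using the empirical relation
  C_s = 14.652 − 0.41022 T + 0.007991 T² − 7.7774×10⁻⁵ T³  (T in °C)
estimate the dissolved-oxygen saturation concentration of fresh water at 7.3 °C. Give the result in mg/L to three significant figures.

C_s ≈ 12.1 mg/L

C_s = 14.652 − 0.41022×7.3 + 0.007991×7.3² − 7.7774×10⁻⁵×7.3³ = 12.05 mg/L.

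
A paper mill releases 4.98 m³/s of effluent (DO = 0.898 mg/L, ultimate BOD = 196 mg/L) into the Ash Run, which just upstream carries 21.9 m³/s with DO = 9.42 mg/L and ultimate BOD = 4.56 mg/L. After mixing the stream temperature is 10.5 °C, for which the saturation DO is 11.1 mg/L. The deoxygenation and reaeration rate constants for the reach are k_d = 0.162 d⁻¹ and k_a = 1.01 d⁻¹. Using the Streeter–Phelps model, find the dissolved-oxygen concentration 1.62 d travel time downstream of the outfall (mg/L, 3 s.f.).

DO ≈ 6.07 mg/L

Mixed DO = (21.9×9.42 + 4.98×0.898)/(21.9+4.98) = 210.8/26.88 = 7.841 mg/L.
Mixed L₀ = (21.9×4.56 + 4.98×196)/(26.88) = 1076/26.88 = 40.03 mg/L.
Initial deficit D₀ = C_s − DO₀ = 11.1 − 7.841 = 3.259 mg/L.
D(1.62) = [0.162×40.03/(1.01−0.162)](e^(−0.162×1.62) − e^(−1.01×1.62)) + 3.259 e^(−1.01×1.62)
= 7.647 × (0.7692 − 0.1947) + 3.259 × 0.1947 = 5.027 mg/L.
DO = 11.1 − 5.027 = 6.073 mg/L.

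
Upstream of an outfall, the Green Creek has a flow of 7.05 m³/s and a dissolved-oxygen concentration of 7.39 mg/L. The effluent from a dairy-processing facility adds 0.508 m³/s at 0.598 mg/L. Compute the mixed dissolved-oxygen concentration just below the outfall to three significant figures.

6.93 mg/L

Flow-weighted mixing: C = (Q_r C_r + Q_w C_w)/(Q_r + Q_w)
= (7.05×7.39 + 0.508×0.598)/(7.05 + 0.508) = 52.40/7.558 = 6.933 mg/L.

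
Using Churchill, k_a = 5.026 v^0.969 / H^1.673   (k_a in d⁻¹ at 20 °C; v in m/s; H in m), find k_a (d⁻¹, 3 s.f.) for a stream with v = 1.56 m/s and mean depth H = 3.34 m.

k_a = 5.026 × 1.56^0.969 / 3.34^1.673 = 5.026 × 1.539 / 7.520 = 1.028 d⁻¹.

k_a ≈ 1.03 d⁻¹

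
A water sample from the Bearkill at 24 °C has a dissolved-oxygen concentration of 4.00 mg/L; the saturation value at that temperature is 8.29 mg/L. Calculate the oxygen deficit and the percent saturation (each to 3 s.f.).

D ≈ 4.29 mg/L; 48.3 % saturation

D = C_s − C = 8.29 − 4.00 = 4.29 mg/L.
% saturation = 4.00/8.29 × 100 = 48.3 %.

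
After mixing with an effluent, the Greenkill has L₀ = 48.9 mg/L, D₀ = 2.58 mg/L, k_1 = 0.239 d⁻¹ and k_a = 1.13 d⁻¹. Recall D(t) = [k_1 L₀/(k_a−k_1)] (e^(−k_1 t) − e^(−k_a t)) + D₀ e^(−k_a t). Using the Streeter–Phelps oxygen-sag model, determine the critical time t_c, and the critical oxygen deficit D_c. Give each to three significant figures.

At the critical point dD/dt = 0, so k_1 L₀ e^(−k_1 t) = k_a D. Substituting D(t) from the Streeter–Phelps equation and solving for t gives
t_c = ln[(k_a/k_1)(1 − D₀(k_a−k_1)/(k_1 L₀))] / (k_a−k_1).
Here k_a−k_1 = 0.8910 d⁻¹ and 1 − D₀(k_a−k_1)/(k_1 L₀) = 1 − 2.58×0.8910/(0.239×48.9) = 0.8033, so
t_c = ln(4.728 × 0.8033) / 0.8910 = 1.334 / 0.8910 = 1.498 d.
L(t_c) = L₀ e^(−k_1 t_c) = 48.9 × 0.6991 = 34.19 mg/L, and at the critical point k_a D_c = k_1 L, so D_c = (0.239/1.13) × 34.19 = 7.230 mg/L.

t_c ≈ 1.50 d; D_c ≈ 7.23 mg/L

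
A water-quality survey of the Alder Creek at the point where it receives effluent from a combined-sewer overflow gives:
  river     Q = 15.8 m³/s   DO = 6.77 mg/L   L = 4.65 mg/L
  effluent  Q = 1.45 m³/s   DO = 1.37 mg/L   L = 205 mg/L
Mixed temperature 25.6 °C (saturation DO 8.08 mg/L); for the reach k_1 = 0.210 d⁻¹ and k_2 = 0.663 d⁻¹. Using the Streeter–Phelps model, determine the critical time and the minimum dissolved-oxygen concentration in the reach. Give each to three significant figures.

Mixed DO = (15.8×6.77 + 1.45×1.37)/(15.8+1.45) = 109.0/17.25 = 6.316 mg/L.
Mixed L₀ = (15.8×4.65 + 1.45×205)/(17.25) = 370.7/17.25 = 21.49 mg/L.
Initial deficit D₀ = C_s − DO₀ = 8.08 − 6.316 = 1.764 mg/L.
t_c = (1/0.4530) ln[(0.663/0.210)(1 − 1.764×0.4530/(0.210×21.49))] = 2.208 × ln(2.598) = 2.108 d.
D_c = (0.210/0.663) × 21.49 × e^(−0.210×2.108) = 0.3167 × 21.49 × 0.6423 = 4.373 mg/L.
Minimum DO = 8.08 − 4.373 = 3.707 mg/L.

t_c ≈ 2.11 d; minimum DO ≈ 3.71 mg/L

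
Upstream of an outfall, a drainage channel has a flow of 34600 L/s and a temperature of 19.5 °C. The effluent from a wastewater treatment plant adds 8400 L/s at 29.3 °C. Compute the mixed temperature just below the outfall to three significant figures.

21.4 °C

Flow-weighted mixing: C = (Q_r C_r + Q_w C_w)/(Q_r + Q_w)
= (34600×19.5 + 8400×29.3)/(34600 + 8400) = 920800/43000 = 21.41 °C.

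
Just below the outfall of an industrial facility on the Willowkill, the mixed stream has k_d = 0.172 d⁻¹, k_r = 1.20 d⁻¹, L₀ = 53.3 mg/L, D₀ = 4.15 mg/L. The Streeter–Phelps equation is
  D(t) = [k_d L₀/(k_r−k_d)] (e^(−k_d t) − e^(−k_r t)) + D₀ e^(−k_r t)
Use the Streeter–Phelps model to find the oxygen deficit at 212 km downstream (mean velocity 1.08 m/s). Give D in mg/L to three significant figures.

Travel time t = x/v = 212 km / (1.08 m/s) = 212000 m / 1.08 m/s = 196300 s = 2.272 d.
k_d L₀/(k_r−k_d) = 0.172×53.3/(1.20−0.172) = 9.168/1.028 = 8.918 mg/L.
e^(−k_d t) = e^(−0.172×2.272) = 0.6765; e^(−k_r t) = e^(−1.20×2.272) = 0.06546.
D = 8.918 × (0.6765 − 0.06546) + 4.15 × 0.06546 = 5.449 + 0.2717 = 5.721 mg/L.

D ≈ 5.72 mg/L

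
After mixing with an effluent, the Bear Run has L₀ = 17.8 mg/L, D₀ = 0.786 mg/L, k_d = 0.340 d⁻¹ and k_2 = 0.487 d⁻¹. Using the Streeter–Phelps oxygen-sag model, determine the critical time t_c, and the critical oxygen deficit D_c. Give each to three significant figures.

t_c = [1/(k_2−k_d)] ln[(k_2/k_d)(1 − D₀(k_2−k_d)/(k_d L₀))]
= [1/(0.487−0.340)] ln[(0.487/0.340)(1 − 0.786×0.1470/(0.340×17.8))]
= (1/0.1470) ln[1.432 × 0.9809] = 6.803 × ln(1.405) = 6.803 × 0.3400 = 2.313 d.
D_c = (k_d/k_2) L₀ e^(−k_d t_c) = (0.340/0.487) × 17.8 × e^(−0.340×2.313) = 0.6982 × 17.8 × 0.4554 = 5.660 mg/L.

t_c ≈ 2.31 d; D_c ≈ 5.66 mg/L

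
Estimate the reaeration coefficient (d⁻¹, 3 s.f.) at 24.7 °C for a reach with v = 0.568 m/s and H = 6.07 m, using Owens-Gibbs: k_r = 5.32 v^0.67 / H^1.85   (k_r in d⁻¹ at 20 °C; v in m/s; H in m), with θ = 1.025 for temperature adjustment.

k_r ≈ 0.145 d⁻¹

k_r(20) = 5.32 × 0.568^0.67 / 6.07^1.85 = 5.32 × 0.6846 / 28.11 = 0.1295 d⁻¹.
k_r(24.7) = 0.1295 × 1.025^(24.7−20) = 0.1295 × 1.123 = 0.1455 d⁻¹.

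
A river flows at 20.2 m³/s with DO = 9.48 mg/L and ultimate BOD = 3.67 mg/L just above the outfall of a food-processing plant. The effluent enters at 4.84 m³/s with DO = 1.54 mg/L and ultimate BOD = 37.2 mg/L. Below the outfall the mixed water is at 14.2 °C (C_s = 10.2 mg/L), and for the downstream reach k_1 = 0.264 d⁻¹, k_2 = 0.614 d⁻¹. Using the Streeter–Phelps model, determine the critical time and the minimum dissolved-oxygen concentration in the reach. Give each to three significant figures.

t_c ≈ 1.41 d; minimum DO ≈ 7.20 mg/L

Mixed DO = (20.2×9.48 + 4.84×1.54)/(20.2+4.84) = 198.9/25.04 = 7.945 mg/L.
Mixed L₀ = (20.2×3.67 + 4.84×37.2)/(25.04) = 254.2/25.04 = 10.15 mg/L.
Initial deficit D₀ = C_s − DO₀ = 10.2 − 7.945 = 2.255 mg/L.
t_c = (1/0.3500) ln[(0.614/0.264)(1 − 2.255×0.3500/(0.264×10.15))] = 2.857 × ln(1.641) = 1.415 d.
D_c = (0.264/0.614) × 10.15 × e^(−0.264×1.415) = 0.4300 × 10.15 × 0.6883 = 3.004 mg/L.
Minimum DO = 10.2 − 3.004 = 7.196 mg/L.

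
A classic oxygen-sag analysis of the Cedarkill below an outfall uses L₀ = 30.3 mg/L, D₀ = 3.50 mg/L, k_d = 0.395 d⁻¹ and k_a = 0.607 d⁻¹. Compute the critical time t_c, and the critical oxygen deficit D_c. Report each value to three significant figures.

t_c ≈ 1.72 d; D_c ≈ 9.98 mg/L

t_c = [1/(k_a−k_d)] ln[(k_a/k_d)(1 − D₀(k_a−k_d)/(k_d L₀))]
= [1/(0.607−0.395)] ln[(0.607/0.395)(1 − 3.50×0.2120/(0.395×30.3))]
= (1/0.2120) ln[1.537 × 0.9380] = 4.717 × ln(1.441) = 4.717 × 0.3656 = 1.725 d.
L(t_c) = L₀ e^(−k_d t_c) = 30.3 × 0.5060 = 15.33 mg/L, and at the critical point k_a D_c = k_d L, so D_c = (0.395/0.607) × 15.33 = 9.977 mg/L.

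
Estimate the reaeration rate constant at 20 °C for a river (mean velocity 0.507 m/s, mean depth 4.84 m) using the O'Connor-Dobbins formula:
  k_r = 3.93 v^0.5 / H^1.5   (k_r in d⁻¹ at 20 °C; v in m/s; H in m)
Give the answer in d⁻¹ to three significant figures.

k_r ≈ 0.263 d⁻¹

k_r = 3.93 × 0.507^0.5 / 4.84^1.5 = 3.93 × 0.7120 / 10.65 = 0.2628 d⁻¹.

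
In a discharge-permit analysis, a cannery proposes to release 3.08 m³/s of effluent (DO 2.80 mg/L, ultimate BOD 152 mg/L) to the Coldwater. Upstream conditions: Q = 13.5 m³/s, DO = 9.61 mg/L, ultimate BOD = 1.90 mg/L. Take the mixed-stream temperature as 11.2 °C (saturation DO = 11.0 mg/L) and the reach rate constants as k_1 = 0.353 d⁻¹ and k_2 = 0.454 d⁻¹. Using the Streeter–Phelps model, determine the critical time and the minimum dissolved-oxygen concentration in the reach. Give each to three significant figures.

Mixed DO = (13.5×9.61 + 3.08×2.80)/(13.5+3.08) = 138.4/16.58 = 8.345 mg/L.
Mixed L₀ = (13.5×1.90 + 3.08×152)/(16.58) = 493.8/16.58 = 29.78 mg/L.
Initial deficit D₀ = C_s − DO₀ = 11.0 − 8.345 = 2.655 mg/L.
t_c = (1/0.1010) ln[(0.454/0.353)(1 − 2.655×0.1010/(0.353×29.78))] = 9.901 × ln(1.253) = 2.236 d.
D_c = (0.353/0.454) × 29.78 × e^(−0.353×2.236) = 0.7775 × 29.78 × 0.4542 = 10.52 mg/L.
Minimum DO = 11.0 − 10.52 = 0.4811 mg/L.

t_c ≈ 2.24 d; minimum DO ≈ 0.481 mg/L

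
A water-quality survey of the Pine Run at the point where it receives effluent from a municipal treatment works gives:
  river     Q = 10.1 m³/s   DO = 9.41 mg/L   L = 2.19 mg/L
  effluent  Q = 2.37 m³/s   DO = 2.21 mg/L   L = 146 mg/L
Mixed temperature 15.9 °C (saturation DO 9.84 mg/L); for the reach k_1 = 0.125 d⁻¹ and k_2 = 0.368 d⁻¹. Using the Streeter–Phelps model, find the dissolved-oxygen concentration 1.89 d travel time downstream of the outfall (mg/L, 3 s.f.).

DO ≈ 4.53 mg/L

Mixed DO = (10.1×9.41 + 2.37×2.21)/(10.1+2.37) = 100.3/12.47 = 8.042 mg/L.
Mixed L₀ = (10.1×2.19 + 2.37×146)/(12.47) = 368.1/12.47 = 29.52 mg/L.
Initial deficit D₀ = C_s − DO₀ = 9.84 − 8.042 = 1.798 mg/L.
D(1.89) = [0.125×29.52/(0.368−0.125)](e^(−0.125×1.89) − e^(−0.368×1.89)) + 1.798 e^(−0.368×1.89)
= 15.19 × (0.7896 − 0.4988) + 1.798 × 0.4988 = 5.313 mg/L.
DO = 9.84 − 5.313 = 4.527 mg/L.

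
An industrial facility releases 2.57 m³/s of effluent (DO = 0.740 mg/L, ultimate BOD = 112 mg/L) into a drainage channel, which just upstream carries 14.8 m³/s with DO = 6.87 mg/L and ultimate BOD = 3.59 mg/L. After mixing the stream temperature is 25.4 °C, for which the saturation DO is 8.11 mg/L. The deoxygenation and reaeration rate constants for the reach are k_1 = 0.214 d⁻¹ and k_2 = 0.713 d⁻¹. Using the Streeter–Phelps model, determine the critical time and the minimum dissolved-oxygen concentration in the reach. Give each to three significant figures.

t_c ≈ 1.82 d; minimum DO ≈ 4.12 mg/L

Mixed DO = (14.8×6.87 + 2.57×0.740)/(14.8+2.57) = 103.6/17.37 = 5.963 mg/L.
Mixed L₀ = (14.8×3.59 + 2.57×112)/(17.37) = 341.0/17.37 = 19.63 mg/L.
Initial deficit D₀ = C_s − DO₀ = 8.11 − 5.963 = 2.147 mg/L.
t_c = (1/0.4990) ln[(0.713/0.214)(1 − 2.147×0.4990/(0.214×19.63))] = 2.004 × ln(2.482) = 1.822 d.
D_c = (0.214/0.713) × 19.63 × e^(−0.214×1.822) = 0.3001 × 19.63 × 0.6771 = 3.990 mg/L.
Minimum DO = 8.11 − 3.990 = 4.120 mg/L.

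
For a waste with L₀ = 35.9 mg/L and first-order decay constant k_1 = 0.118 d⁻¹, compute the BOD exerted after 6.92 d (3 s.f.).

y ≈ 20.0 mg/L

y_t = L₀(1 − e^(−k_1 t)) = 35.9 × (1 − e^(−0.118×6.92))
= 35.9 × (1 − 0.4419) = 35.9 × 0.5581 = 20.03 mg/L.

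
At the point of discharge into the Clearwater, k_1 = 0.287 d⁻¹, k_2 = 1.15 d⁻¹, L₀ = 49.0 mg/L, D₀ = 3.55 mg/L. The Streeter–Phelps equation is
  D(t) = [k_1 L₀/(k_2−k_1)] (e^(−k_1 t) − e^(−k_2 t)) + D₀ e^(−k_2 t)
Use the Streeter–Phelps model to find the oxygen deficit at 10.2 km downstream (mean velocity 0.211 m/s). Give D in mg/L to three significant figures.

Travel time t = x/v = 10.2 km / (0.211 m/s) = 10200 m / 0.211 m/s = 48340 s = 0.5595 d.
k_1 L₀/(k_2−k_1) = 0.287×49.0/(1.15−0.287) = 14.06/0.8630 = 16.30 mg/L.
e^(−k_1 t) = e^(−0.287×0.5595) = 0.8517; e^(−k_2 t) = e^(−1.15×0.5595) = 0.5255.
D = 16.30 × (0.8517 − 0.5255) + 3.55 × 0.5255 = 5.315 + 1.865 = 7.180 mg/L.

D ≈ 7.18 mg/L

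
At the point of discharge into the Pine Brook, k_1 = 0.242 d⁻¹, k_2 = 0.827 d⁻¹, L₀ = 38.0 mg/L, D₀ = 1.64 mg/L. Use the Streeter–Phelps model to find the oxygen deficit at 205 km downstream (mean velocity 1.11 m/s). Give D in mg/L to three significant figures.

D ≈ 6.97 mg/L

Travel time t = x/v = 205 km / (1.11 m/s) = 205000 m / 1.11 m/s = 184700 s = 2.138 d.
k_1 L₀/(k_2−k_1) = 0.242×38.0/(0.827−0.242) = 9.196/0.5850 = 15.72 mg/L.
e^(−k_1 t) = e^(−0.242×2.138) = 0.5961; e^(−k_2 t) = e^(−0.827×2.138) = 0.1707.
D = 15.72 × (0.5961 − 0.1707) + 1.64 × 0.1707 = 6.687 + 0.2800 = 6.967 mg/L.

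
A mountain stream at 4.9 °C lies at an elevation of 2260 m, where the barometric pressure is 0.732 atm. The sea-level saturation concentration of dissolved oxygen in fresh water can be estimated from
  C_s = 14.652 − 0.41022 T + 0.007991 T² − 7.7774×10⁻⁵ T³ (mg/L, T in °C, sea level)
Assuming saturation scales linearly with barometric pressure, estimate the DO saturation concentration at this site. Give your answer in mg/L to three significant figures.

At sea level: C_s = 14.652 − 0.41022×4.9 + 0.007991×4.9² − 7.7774×10⁻⁵×4.9³ = 12.82 mg/L.
Pressure correction: C_s' = 12.82 × 0.732 = 9.388 mg/L.

C_s ≈ 9.39 mg/L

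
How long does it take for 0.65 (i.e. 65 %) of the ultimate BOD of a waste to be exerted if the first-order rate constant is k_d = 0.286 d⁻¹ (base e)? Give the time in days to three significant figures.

t ≈ 3.67 d

y/L₀ = 1 − e^(−k_d t) = 0.65 ⇒ e^(−k_d t) = 0.350
t = −ln(0.350) / 0.286 = 1.050 / 0.286 = 3.671 d.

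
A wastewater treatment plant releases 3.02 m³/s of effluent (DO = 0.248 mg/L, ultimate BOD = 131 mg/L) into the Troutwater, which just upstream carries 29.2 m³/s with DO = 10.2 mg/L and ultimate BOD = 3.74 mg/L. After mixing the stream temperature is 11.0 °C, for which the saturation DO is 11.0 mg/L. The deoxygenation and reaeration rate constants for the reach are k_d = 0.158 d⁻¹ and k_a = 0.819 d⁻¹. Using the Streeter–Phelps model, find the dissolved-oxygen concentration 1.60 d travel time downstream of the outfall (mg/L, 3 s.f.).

Mixed DO = (29.2×10.2 + 3.02×0.248)/(29.2+3.02) = 298.6/32.22 = 9.267 mg/L.
Mixed L₀ = (29.2×3.74 + 3.02×131)/(32.22) = 504.8/32.22 = 15.67 mg/L.
Initial deficit D₀ = C_s − DO₀ = 11.0 − 9.267 = 1.733 mg/L.
D(1.60) = [0.158×15.67/(0.819−0.158)](e^(−0.158×1.60) − e^(−0.819×1.60)) + 1.733 e^(−0.819×1.60)
= 3.745 × (0.7766 − 0.2697) + 1.733 × 0.2697 = 2.366 mg/L.
DO = 11.0 − 2.366 = 8.634 mg/L.

DO ≈ 8.63 mg/L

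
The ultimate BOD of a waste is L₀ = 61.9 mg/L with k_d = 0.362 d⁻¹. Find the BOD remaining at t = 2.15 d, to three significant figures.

L ≈ 28.4 mg/L

L_t = L₀ e^(−k_d t) = 61.9 × e^(−0.362×2.15) = 61.9 × 0.4592 = 28.42 mg/L.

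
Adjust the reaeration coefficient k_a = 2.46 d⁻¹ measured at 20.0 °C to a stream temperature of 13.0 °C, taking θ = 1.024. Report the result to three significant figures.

k_a ≈ 2.08 d⁻¹

k_a(T₂) = k_a(T₁) · θ^(T₂−T₁) = 2.46 × 1.024^(13.0−20.0)
= 2.46 × 1.024^-7.00 = 2.46 × 0.8470 = 2.084 d⁻¹.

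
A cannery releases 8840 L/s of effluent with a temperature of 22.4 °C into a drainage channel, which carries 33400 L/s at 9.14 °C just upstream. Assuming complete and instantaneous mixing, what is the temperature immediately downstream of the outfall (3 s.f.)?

Flow-weighted mixing: C = (Q_r C_r + Q_w C_w)/(Q_r + Q_w)
= (33400×9.14 + 8840×22.4)/(33400 + 8840) = 503300/42240 = 11.92 °C.

11.9 °C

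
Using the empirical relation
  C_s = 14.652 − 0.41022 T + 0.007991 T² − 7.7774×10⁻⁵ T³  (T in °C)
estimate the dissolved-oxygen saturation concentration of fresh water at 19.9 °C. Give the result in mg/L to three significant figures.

C_s = 14.652 − 0.41022×19.9 + 0.007991×19.9² − 7.7774×10⁻⁵×19.9³ = 9.040 mg/L.

C_s ≈ 9.04 mg/L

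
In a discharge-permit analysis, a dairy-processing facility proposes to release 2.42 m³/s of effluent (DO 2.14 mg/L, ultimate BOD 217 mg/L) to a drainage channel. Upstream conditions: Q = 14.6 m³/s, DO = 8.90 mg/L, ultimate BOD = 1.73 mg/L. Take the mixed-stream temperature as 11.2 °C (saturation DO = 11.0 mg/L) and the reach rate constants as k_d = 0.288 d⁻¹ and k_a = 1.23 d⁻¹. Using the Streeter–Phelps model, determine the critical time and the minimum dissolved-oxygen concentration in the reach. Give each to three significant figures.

Mixed DO = (14.6×8.90 + 2.42×2.14)/(14.6+2.42) = 135.1/17.02 = 7.939 mg/L.
Mixed L₀ = (14.6×1.73 + 2.42×217)/(17.02) = 550.4/17.02 = 32.34 mg/L.
Initial deficit D₀ = C_s − DO₀ = 11.0 − 7.939 = 3.061 mg/L.
t_c = (1/0.9420) ln[(1.23/0.288)(1 − 3.061×0.9420/(0.288×32.34))] = 1.062 × ln(2.948) = 1.148 d.
D_c = (0.288/1.23) × 32.34 × e^(−0.288×1.148) = 0.2341 × 32.34 × 0.7185 = 5.440 mg/L.
Minimum DO = 11.0 − 5.440 = 5.560 mg/L.

t_c ≈ 1.15 d; minimum DO ≈ 5.56 mg/L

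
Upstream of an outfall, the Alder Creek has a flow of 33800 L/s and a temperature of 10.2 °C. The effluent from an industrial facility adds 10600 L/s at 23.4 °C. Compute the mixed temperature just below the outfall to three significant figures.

Flow-weighted mixing: C = (Q_r C_r + Q_w C_w)/(Q_r + Q_w)
= (33800×10.2 + 10600×23.4)/(33800 + 10600) = 592800/44400 = 13.35 °C.

13.4 °C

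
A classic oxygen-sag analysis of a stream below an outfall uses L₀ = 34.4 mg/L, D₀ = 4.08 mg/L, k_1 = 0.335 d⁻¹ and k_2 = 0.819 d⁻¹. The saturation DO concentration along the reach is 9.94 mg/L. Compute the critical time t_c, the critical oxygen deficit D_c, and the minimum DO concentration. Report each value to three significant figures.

With k_2/k_1 = 2.445 and 1 − D₀(k_2−k_1)/(k_1 L₀) = 0.8286,
t_c = ln(2.445 × 0.8286) / (0.819 − 0.335) = ln(2.026) / 0.4840 = 0.7060/0.4840 = 1.459 d.
L(t_c) = L₀ e^(−k_1 t_c) = 34.4 × 0.6135 = 21.10 mg/L, and at the critical point k_2 D_c = k_1 L, so D_c = (0.335/0.819) × 21.10 = 8.632 mg/L.
Minimum DO = C_s − D_c = 9.94 − 8.632 = 1.308 mg/L.

t_c ≈ 1.46 d; D_c ≈ 8.63 mg/L; min DO ≈ 1.31 mg/L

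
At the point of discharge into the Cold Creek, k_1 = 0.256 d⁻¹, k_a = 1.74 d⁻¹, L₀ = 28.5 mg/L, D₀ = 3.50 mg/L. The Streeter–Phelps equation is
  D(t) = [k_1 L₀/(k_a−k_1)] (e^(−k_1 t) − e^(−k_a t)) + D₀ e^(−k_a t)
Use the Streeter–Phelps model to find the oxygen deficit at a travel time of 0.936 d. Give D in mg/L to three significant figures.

k_1 L₀/(k_a−k_1) = 0.256×28.5/(1.74−0.256) = 7.296/1.484 = 4.916 mg/L.
e^(−k_1 t) = e^(−0.256×0.9360) = 0.7869; e^(−k_a t) = e^(−1.74×0.9360) = 0.1962.
D = 4.916 × (0.7869 − 0.1962) + 3.50 × 0.1962 = 2.904 + 0.6867 = 3.591 mg/L.

D ≈ 3.59 mg/L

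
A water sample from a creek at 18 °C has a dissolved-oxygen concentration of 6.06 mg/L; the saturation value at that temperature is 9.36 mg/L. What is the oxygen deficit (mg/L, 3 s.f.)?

D = C_s − C = 9.36 − 6.06 = 3.30 mg/L.

D ≈ 3.30 mg/L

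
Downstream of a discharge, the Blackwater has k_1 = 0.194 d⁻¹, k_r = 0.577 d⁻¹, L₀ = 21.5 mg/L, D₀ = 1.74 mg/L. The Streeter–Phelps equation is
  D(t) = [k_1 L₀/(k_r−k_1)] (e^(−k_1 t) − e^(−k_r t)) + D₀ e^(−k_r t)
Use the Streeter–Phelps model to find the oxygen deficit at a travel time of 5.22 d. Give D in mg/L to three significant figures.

D ≈ 3.51 mg/L

k_1 L₀/(k_r−k_1) = 0.194×21.5/(0.577−0.194) = 4.171/0.3830 = 10.89 mg/L.
e^(−k_1 t) = e^(−0.194×5.220) = 0.3632; e^(−k_r t) = e^(−0.577×5.220) = 0.04920.
D = 10.89 × (0.3632 − 0.04920) + 1.74 × 0.04920 = 3.420 + 0.08560 = 3.506 mg/L.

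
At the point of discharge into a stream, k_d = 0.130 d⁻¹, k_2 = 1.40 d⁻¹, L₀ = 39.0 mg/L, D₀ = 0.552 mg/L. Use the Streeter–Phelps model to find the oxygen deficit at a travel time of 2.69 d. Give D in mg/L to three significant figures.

D ≈ 2.73 mg/L

k_d L₀/(k_2−k_d) = 0.130×39.0/(1.40−0.130) = 5.070/1.270 = 3.992 mg/L.
e^(−k_d t) = e^(−0.130×2.690) = 0.7049; e^(−k_2 t) = e^(−1.40×2.690) = 0.02314.
D = 3.992 × (0.7049 − 0.02314) + 0.552 × 0.02314 = 2.722 + 0.01278 = 2.734 mg/L.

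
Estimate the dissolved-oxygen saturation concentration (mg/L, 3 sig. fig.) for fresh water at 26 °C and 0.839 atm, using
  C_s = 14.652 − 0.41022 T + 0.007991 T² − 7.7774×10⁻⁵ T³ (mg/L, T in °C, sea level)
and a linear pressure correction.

C_s ≈ 6.73 mg/L

At sea level: C_s = 14.652 − 0.41022×26 + 0.007991×26² − 7.7774×10⁻⁵×26³ = 8.021 mg/L.
Pressure correction: C_s' = 8.021 × 0.839 = 6.730 mg/L.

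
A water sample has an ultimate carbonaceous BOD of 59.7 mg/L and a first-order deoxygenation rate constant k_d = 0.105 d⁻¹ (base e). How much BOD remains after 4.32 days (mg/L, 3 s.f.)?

L_t = L₀ e^(−k_d t) = 59.7 × e^(−0.105×4.32) = 59.7 × 0.6353 = 37.93 mg/L.

L ≈ 37.9 mg/L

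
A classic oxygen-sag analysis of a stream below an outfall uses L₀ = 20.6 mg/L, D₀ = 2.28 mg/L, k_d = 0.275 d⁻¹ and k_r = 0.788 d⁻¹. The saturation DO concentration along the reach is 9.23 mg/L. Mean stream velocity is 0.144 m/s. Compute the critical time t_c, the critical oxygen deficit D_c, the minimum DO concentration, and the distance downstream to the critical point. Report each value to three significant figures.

t_c = [1/(k_r−k_d)] ln[(k_r/k_d)(1 − D₀(k_r−k_d)/(k_d L₀))]
= [1/(0.788−0.275)] ln[(0.788/0.275)(1 − 2.28×0.5130/(0.275×20.6))]
= (1/0.5130) ln[2.865 × 0.7935] = 1.949 × ln(2.274) = 1.949 × 0.8215 = 1.601 d.
L(t_c) = L₀ e^(−k_d t_c) = 20.6 × 0.6438 = 13.26 mg/L, and at the critical point k_r D_c = k_d L, so D_c = (0.275/0.788) × 13.26 = 4.628 mg/L.
Minimum DO = C_s − D_c = 9.23 − 4.628 = 4.602 mg/L.
x_c = v t_c = 0.144 m/s × 1.601 d × 86400 s/d = 19920 m ≈ 19.9 km.

t_c ≈ 1.60 d; D_c ≈ 4.63 mg/L; min DO ≈ 4.60 mg/L; x_c ≈ 19.9 km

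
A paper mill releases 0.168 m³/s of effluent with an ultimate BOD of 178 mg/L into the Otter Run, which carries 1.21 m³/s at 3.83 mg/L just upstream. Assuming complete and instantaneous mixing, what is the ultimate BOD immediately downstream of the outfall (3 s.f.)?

25.1 mg/L

Flow-weighted mixing: C = (Q_r C_r + Q_w C_w)/(Q_r + Q_w)
= (1.21×3.83 + 0.168×178)/(1.21 + 0.168) = 34.54/1.378 = 25.06 mg/L.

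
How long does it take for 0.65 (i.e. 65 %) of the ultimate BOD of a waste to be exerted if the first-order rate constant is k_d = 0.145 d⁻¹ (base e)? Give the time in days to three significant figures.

t ≈ 7.24 d

y/L₀ = 1 − e^(−k_d t) = 0.65 ⇒ e^(−k_d t) = 0.350
t = −ln(0.350) / 0.145 = 1.050 / 0.145 = 7.240 d.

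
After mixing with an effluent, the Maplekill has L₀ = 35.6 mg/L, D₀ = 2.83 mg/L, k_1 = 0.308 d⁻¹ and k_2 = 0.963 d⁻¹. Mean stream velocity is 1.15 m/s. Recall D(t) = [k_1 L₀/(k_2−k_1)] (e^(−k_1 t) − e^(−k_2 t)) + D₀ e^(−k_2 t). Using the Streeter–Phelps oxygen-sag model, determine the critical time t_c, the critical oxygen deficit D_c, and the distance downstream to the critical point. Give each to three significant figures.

With k_2/k_1 = 3.127 and 1 − D₀(k_2−k_1)/(k_1 L₀) = 0.8309,
t_c = ln(3.127 × 0.8309) / (0.963 − 0.308) = ln(2.598) / 0.6550 = 0.9548/0.6550 = 1.458 d.
D_c = (k_1/k_2) L₀ e^(−k_1 t_c) = (0.308/0.963) × 35.6 × e^(−0.308×1.458) = 0.3198 × 35.6 × 0.6383 = 7.268 mg/L.
x_c = v t_c = 1.15 m/s × 1.458 d × 86400 s/d = 144800 m ≈ 145 km.

t_c ≈ 1.46 d; D_c ≈ 7.27 mg/L; x_c ≈ 145 km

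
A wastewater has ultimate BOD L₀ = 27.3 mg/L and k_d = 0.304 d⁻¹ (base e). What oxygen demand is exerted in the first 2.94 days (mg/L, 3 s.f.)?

y ≈ 16.1 mg/L

y_t = L₀(1 − e^(−k_d t)) = 27.3 × (1 − e^(−0.304×2.94))
= 27.3 × (1 − 0.4091) = 27.3 × 0.5909 = 16.13 mg/L.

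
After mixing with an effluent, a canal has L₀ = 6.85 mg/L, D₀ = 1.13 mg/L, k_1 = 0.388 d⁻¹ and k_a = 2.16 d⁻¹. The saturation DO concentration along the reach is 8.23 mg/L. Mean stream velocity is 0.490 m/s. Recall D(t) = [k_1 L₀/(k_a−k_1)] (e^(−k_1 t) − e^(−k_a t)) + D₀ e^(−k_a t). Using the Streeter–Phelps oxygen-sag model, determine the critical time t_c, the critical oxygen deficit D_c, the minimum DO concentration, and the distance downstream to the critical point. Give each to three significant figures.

At the critical point dD/dt = 0, so k_1 L₀ e^(−k_1 t) = k_a D. Substituting D(t) from the Streeter–Phelps equation and solving for t gives
t_c = ln[(k_a/k_1)(1 − D₀(k_a−k_1)/(k_1 L₀))] / (k_a−k_1).
Here k_a−k_1 = 1.772 d⁻¹ and 1 − D₀(k_a−k_1)/(k_1 L₀) = 1 − 1.13×1.772/(0.388×6.85) = 0.2466, so
t_c = ln(5.567 × 0.2466) / 1.772 = 0.3169 / 1.772 = 0.1788 d.
L(t_c) = L₀ e^(−k_1 t_c) = 6.85 × 0.9330 = 6.391 mg/L, and at the critical point k_a D_c = k_1 L, so D_c = (0.388/2.16) × 6.391 = 1.148 mg/L.
Minimum DO = C_s − D_c = 8.23 − 1.148 = 7.082 mg/L.
x_c = v t_c = 0.490 m/s × 0.1788 d × 86400 s/d = 7572 m ≈ 7.57 km.

t_c ≈ 0.179 d; D_c ≈ 1.15 mg/L; min DO ≈ 7.08 mg/L; x_c ≈ 7.57 km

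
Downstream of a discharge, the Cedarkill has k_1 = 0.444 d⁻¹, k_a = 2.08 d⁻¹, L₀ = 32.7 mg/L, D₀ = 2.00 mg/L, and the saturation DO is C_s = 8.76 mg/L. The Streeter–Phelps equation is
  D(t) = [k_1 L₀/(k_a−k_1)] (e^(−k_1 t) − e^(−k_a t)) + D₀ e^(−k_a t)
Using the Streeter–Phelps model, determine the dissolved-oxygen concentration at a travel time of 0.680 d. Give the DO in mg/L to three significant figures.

DO ≈ 3.87 mg/L

k_1 L₀/(k_a−k_1) = 0.444×32.7/(2.08−0.444) = 14.52/1.636 = 8.875 mg/L.
e^(−k_1 t) = e^(−0.444×0.6800) = 0.7394; e^(−k_a t) = e^(−2.08×0.6800) = 0.2431.
D = 8.875 × (0.7394 − 0.2431) + 2.00 × 0.2431 = 4.405 + 0.4861 = 4.891 mg/L.
DO = C_s − D = 8.76 − 4.891 = 3.869 mg/L.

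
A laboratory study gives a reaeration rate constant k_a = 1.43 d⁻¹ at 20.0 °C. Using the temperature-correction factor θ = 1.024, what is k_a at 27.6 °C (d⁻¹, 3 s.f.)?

k_a ≈ 1.71 d⁻¹

k_a(T₂) = k_a(T₁) · θ^(T₂−T₁) = 1.43 × 1.024^(27.6−20.0)
= 1.43 × 1.024^7.60 = 1.43 × 1.198 = 1.712 d⁻¹.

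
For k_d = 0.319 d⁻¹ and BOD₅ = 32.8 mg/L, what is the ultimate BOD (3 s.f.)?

L₀ ≈ 41.1 mg/L

BOD₅ = L₀(1 − e^(−5k_d)) ⇒ L₀ = BOD₅ / (1 − e^(−5×0.319))
= 32.8 / (1 − 0.2029) = 32.8 / 0.7971 = 41.15 mg/L.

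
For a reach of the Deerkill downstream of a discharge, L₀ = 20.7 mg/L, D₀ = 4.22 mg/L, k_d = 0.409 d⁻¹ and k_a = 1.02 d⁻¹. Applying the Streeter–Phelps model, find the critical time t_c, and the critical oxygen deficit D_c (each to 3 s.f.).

t_c ≈ 0.901 d; D_c ≈ 5.74 mg/L

At the critical point dD/dt = 0, so k_d L₀ e^(−k_d t) = k_a D. Substituting D(t) from the Streeter–Phelps equation and solving for t gives
t_c = ln[(k_a/k_d)(1 − D₀(k_a−k_d)/(k_d L₀))] / (k_a−k_d).
Here k_a−k_d = 0.6110 d⁻¹ and 1 − D₀(k_a−k_d)/(k_d L₀) = 1 − 4.22×0.6110/(0.409×20.7) = 0.6954, so
t_c = ln(2.494 × 0.6954) / 0.6110 = 0.5506 / 0.6110 = 0.9012 d.
L(t_c) = L₀ e^(−k_d t_c) = 20.7 × 0.6917 = 14.32 mg/L, and at the critical point k_a D_c = k_d L, so D_c = (0.409/1.02) × 14.32 = 5.741 mg/L.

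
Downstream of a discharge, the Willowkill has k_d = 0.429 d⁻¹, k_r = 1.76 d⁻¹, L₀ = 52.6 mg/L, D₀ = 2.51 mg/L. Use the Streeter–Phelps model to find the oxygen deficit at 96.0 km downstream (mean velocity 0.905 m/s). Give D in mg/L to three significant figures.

D ≈ 8.35 mg/L

Travel time t = x/v = 96.0 km / (0.905 m/s) = 96000 m / 0.905 m/s = 106100 s = 1.228 d.
k_d L₀/(k_r−k_d) = 0.429×52.6/(1.76−0.429) = 22.57/1.331 = 16.95 mg/L.
e^(−k_d t) = e^(−0.429×1.228) = 0.5905; e^(−k_r t) = e^(−1.76×1.228) = 0.1152.
D = 16.95 × (0.5905 − 0.1152) + 2.51 × 0.1152 = 8.058 + 0.2892 = 8.348 mg/L.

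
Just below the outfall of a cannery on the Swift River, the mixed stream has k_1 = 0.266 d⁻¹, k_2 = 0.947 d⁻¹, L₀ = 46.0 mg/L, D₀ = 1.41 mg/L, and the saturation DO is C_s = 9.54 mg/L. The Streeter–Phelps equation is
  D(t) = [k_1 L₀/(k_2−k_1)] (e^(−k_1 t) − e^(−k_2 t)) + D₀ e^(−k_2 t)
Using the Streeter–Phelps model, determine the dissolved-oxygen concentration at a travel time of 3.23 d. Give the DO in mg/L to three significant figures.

DO ≈ 2.71 mg/L

k_1 L₀/(k_2−k_1) = 0.266×46.0/(0.947−0.266) = 12.24/0.6810 = 17.97 mg/L.
e^(−k_1 t) = e^(−0.266×3.230) = 0.4235; e^(−k_2 t) = e^(−0.947×3.230) = 0.04694.
D = 17.97 × (0.4235 − 0.04694) + 1.41 × 0.04694 = 6.766 + 0.06619 = 6.832 mg/L.
DO = C_s − D = 9.54 − 6.832 = 2.708 mg/L.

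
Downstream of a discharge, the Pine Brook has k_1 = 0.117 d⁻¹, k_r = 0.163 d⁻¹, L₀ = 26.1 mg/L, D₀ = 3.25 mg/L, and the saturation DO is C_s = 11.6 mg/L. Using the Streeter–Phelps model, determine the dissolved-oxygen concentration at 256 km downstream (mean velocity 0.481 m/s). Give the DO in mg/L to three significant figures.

Travel time t = x/v = 256 km / (0.481 m/s) = 256000 m / 0.481 m/s = 532200 s = 6.160 d.
k_1 L₀/(k_r−k_1) = 0.117×26.1/(0.163−0.117) = 3.054/0.04600 = 66.38 mg/L.
e^(−k_1 t) = e^(−0.117×6.160) = 0.4864; e^(−k_r t) = e^(−0.163×6.160) = 0.3664.
D = 66.38 × (0.4864 − 0.3664) + 3.25 × 0.3664 = 7.968 + 1.191 = 9.158 mg/L.
DO = C_s − D = 11.6 − 9.158 = 2.442 mg/L.

DO ≈ 2.44 mg/L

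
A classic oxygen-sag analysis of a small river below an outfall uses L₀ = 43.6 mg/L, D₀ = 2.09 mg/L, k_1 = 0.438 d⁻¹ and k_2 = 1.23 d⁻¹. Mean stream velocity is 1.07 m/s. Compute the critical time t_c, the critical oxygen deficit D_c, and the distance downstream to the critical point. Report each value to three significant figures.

t_c ≈ 1.19 d; D_c ≈ 9.22 mg/L; x_c ≈ 110 km

t_c = [1/(k_2−k_1)] ln[(k_2/k_1)(1 − D₀(k_2−k_1)/(k_1 L₀))]
= [1/(1.23−0.438)] ln[(1.23/0.438)(1 − 2.09×0.7920/(0.438×43.6))]
= (1/0.7920) ln[2.808 × 0.9133] = 1.263 × ln(2.565) = 1.263 × 0.9419 = 1.189 d.
D_c = (k_1/k_2) L₀ e^(−k_1 t_c) = (0.438/1.23) × 43.6 × e^(−0.438×1.189) = 0.3561 × 43.6 × 0.5940 = 9.222 mg/L.
x_c = v t_c = 1.07 m/s × 1.189 d × 86400 s/d = 109900 m ≈ 110 km.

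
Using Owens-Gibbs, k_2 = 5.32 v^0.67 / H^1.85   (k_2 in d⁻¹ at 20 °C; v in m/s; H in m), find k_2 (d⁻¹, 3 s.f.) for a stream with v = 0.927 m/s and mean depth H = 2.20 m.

k_2 ≈ 1.18 d⁻¹

k_2 = 5.32 × 0.927^0.67 / 2.20^1.85 = 5.32 × 0.9505 / 4.300 = 1.176 d⁻¹.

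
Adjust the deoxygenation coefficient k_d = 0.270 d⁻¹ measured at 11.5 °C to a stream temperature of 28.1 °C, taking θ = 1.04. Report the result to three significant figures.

k_d ≈ 0.518 d⁻¹

k_d(T₂) = k_d(T₁) · θ^(T₂−T₁) = 0.270 × 1.04^(28.1−11.5)
= 0.270 × 1.04^16.6 = 0.270 × 1.918 = 0.5177 d⁻¹.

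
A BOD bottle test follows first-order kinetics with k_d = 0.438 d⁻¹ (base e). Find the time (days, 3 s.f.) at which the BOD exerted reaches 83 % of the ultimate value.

y/L₀ = 1 − e^(−k_d t) = 0.83 ⇒ e^(−k_d t) = 0.170
t = −ln(0.170) / 0.438 = 1.772 / 0.438 = 4.046 d.

t ≈ 4.05 d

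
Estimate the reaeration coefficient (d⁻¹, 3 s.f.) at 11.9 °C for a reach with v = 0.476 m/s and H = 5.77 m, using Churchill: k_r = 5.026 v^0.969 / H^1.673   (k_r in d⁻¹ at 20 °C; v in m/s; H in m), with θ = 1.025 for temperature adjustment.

k_r ≈ 0.107 d⁻¹

k_r(20) = 5.026 × 0.476^0.969 / 5.77^1.673 = 5.026 × 0.4871 / 18.77 = 0.1304 d⁻¹.
k_r(11.9) = 0.1304 × 1.025^(11.9−20) = 0.1304 × 0.8187 = 0.1068 d⁻¹.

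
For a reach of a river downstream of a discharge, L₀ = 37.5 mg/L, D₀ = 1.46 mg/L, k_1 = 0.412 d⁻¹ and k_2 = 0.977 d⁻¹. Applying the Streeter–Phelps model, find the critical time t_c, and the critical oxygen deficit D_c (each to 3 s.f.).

t_c ≈ 1.43 d; D_c ≈ 8.77 mg/L

With k_2/k_1 = 2.371 and 1 − D₀(k_2−k_1)/(k_1 L₀) = 0.9466,
t_c = ln(2.371 × 0.9466) / (0.977 − 0.412) = ln(2.245) / 0.5650 = 0.8086/0.5650 = 1.431 d.
D_c = (k_1/k_2) L₀ e^(−k_1 t_c) = (0.412/0.977) × 37.5 × e^(−0.412×1.431) = 0.4217 × 37.5 × 0.5545 = 8.769 mg/L.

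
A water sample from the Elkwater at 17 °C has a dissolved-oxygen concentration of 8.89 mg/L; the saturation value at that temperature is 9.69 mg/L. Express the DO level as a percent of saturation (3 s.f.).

91.7 % saturation

% saturation = C/C_s × 100 = 8.89/9.69 × 100 = 91.7 %.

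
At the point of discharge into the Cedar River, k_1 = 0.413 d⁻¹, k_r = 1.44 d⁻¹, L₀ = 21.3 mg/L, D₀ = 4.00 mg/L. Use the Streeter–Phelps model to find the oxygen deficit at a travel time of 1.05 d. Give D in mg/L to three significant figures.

k_1 L₀/(k_r−k_1) = 0.413×21.3/(1.44−0.413) = 8.797/1.027 = 8.566 mg/L.
e^(−k_1 t) = e^(−0.413×1.050) = 0.6481; e^(−k_r t) = e^(−1.44×1.050) = 0.2205.
D = 8.566 × (0.6481 − 0.2205) + 4.00 × 0.2205 = 3.663 + 0.8819 = 4.545 mg/L.

D ≈ 4.55 mg/L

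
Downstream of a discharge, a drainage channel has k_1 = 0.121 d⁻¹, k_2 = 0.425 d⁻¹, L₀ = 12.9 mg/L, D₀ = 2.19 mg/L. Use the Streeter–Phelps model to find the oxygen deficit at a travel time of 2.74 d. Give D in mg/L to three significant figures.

D ≈ 2.77 mg/L

k_1 L₀/(k_2−k_1) = 0.121×12.9/(0.425−0.121) = 1.561/0.3040 = 5.135 mg/L.
e^(−k_1 t) = e^(−0.121×2.740) = 0.7178; e^(−k_2 t) = e^(−0.425×2.740) = 0.3121.
D = 5.135 × (0.7178 − 0.3121) + 2.19 × 0.3121 = 2.083 + 0.6835 = 2.767 mg/L.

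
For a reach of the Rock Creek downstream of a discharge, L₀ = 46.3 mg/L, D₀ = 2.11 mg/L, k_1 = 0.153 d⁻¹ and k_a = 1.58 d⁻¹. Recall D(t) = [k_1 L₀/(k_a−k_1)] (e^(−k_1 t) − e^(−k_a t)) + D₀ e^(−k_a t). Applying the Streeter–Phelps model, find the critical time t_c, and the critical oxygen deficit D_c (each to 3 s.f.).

At the critical point dD/dt = 0, so k_1 L₀ e^(−k_1 t) = k_a D. Substituting D(t) from the Streeter–Phelps equation and solving for t gives
t_c = ln[(k_a/k_1)(1 − D₀(k_a−k_1)/(k_1 L₀))] / (k_a−k_1).
Here k_a−k_1 = 1.427 d⁻¹ and 1 − D₀(k_a−k_1)/(k_1 L₀) = 1 − 2.11×1.427/(0.153×46.3) = 0.5750, so
t_c = ln(10.33 × 0.5750) / 1.427 = 1.781 / 1.427 = 1.248 d.
D_c = (k_1/k_a) L₀ e^(−k_1 t_c) = (0.153/1.58) × 46.3 × e^(−0.153×1.248) = 0.09684 × 46.3 × 0.8261 = 3.704 mg/L.

t_c ≈ 1.25 d; D_c ≈ 3.70 mg/L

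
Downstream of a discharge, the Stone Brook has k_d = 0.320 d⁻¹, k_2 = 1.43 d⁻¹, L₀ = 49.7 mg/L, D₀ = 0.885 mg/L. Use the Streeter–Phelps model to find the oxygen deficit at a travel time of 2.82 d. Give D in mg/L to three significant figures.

D ≈ 5.57 mg/L

k_d L₀/(k_2−k_d) = 0.320×49.7/(1.43−0.320) = 15.90/1.110 = 14.33 mg/L.
e^(−k_d t) = e^(−0.320×2.820) = 0.4056; e^(−k_2 t) = e^(−1.43×2.820) = 0.01773.
D = 14.33 × (0.4056 − 0.01773) + 0.885 × 0.01773 = 5.557 + 0.01569 = 5.573 mg/L.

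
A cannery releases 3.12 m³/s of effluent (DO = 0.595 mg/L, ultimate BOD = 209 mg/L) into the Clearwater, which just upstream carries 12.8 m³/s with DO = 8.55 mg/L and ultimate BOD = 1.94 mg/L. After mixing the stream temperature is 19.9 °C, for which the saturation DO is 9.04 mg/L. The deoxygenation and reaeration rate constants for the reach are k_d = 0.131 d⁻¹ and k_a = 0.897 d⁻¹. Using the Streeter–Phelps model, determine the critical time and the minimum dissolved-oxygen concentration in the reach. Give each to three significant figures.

Mixed DO = (12.8×8.55 + 3.12×0.595)/(12.8+3.12) = 111.3/15.92 = 6.991 mg/L.
Mixed L₀ = (12.8×1.94 + 3.12×209)/(15.92) = 676.9/15.92 = 42.52 mg/L.
Initial deficit D₀ = C_s − DO₀ = 9.04 − 6.991 = 2.049 mg/L.
t_c = (1/0.7660) ln[(0.897/0.131)(1 − 2.049×0.7660/(0.131×42.52))] = 1.305 × ln(4.918) = 2.079 d.
D_c = (0.131/0.897) × 42.52 × e^(−0.131×2.079) = 0.1460 × 42.52 × 0.7615 = 4.729 mg/L.
Minimum DO = 9.04 − 4.729 = 4.311 mg/L.

t_c ≈ 2.08 d; minimum DO ≈ 4.31 mg/L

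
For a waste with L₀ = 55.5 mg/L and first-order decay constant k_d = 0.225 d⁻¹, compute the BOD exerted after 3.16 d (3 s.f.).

y_t = L₀(1 − e^(−k_d t)) = 55.5 × (1 − e^(−0.225×3.16))
= 55.5 × (1 − 0.4912) = 55.5 × 0.5088 = 28.24 mg/L.

y ≈ 28.2 mg/L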